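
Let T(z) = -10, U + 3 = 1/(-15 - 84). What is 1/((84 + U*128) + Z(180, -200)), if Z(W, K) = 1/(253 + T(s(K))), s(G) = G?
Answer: -2673/805345 ≈ -0.0033191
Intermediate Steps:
U = -298/99 (U = -3 + 1/(-15 - 84) = -3 + 1/(-99) = -3 - 1/99 = -298/99 ≈ -3.0101)
Z(W, K) = 1/243 (Z(W, K) = 1/(253 - 10) = 1/243)
1/((84 + U*128) + Z(180, -200)) = 1/((84 - 298/99*128) + 1/243) = 1/((84 - 38144/99) + 1/243) = 1/(-29828/99 + 1/243) = 1/(-805345/2673) = -2673/805345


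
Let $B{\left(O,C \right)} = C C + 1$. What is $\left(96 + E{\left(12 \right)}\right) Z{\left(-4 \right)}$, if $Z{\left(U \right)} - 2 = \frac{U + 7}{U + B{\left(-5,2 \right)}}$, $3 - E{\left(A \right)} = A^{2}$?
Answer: $-225$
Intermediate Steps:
$E{\left(A \right)} = 3 - A^{2}$
$B{\left(O,C \right)} = 1 + C^{2}$ ($B{\left(O,C \right)} = C^{2} + 1 = 1 + C^{2}$)
$Z{\left(U \right)} = 2 + \frac{7 + U}{5 + U}$ ($Z{\left(U \right)} = 2 + \frac{U + 7}{U + \left(1 + 2^{2}\right)} = 2 + \frac{7 + U}{U + \left(1 + 4\right)} = 2 + \frac{7 + U}{U + 5} = 2 + \frac{7 + U}{5 + U}$)
$\left(96 + E{\left(12 \right)}\right) Z{\left(-4 \right)} = \left(96 + \left(3 - 12^{2}\right)\right) \frac{17 + 3 \left(-4\right)}{5 - 4} = \left(96 + \left(3 - 144\right)\right) \frac{17 - 12}{1} = \left(96 + \left(3 - 144\right)\right) 1 \cdot 5 = \left(96 - 141\right) 5 = \left(-45\right) 5 = -225$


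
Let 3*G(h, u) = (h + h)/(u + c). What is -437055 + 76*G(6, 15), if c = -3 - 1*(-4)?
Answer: -437036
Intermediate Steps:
c = 1 (c = -3 + 4 = 1)
G(h, u) = 2*h/(3*(1 + u)) (G(h, u) = ((h + h)/(u + 1))/3 = ((2*h)/(1 + u))/3 = (2*h/(1 + u))/3 = 2*h/(3*(1 + u)))
-437055 + 76*G(6, 15) = -437055 + 76*((⅔)*6/(1 + 15)) = -437055 + 76*((⅔)*6/16) = -437055 + 76*((⅔)*6*(1/16)) = -437055 + 76*(¼) = -437055 + 19 = -437036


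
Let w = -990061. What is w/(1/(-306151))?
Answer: 303108165211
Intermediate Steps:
w/(1/(-306151)) = -990061/(1/(-306151)) = -990061/(-1/306151) = -990061*(-306151) = 303108165211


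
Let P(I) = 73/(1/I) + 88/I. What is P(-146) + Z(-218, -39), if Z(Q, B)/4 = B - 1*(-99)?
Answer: -760558/73 ≈ -10419.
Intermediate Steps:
P(I) = 73*I + 88/I
Z(Q, B) = 396 + 4*B (Z(Q, B) = 4*(B - 1*(-99)) = 4*(B + 99) = 4*(99 + B) = 396 + 4*B)
P(-146) + Z(-218, -39) = (73*(-146) + 88/(-146)) + (396 + 4*(-39)) = (-10658 + 88*(-1/146)) + (396 - 156) = (-10658 - 44/73) + 240 = -778078/73 + 240 = -760558/73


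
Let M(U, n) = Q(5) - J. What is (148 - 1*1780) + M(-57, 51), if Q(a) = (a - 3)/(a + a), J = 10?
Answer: -8209/5 ≈ -1641.8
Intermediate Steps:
Q(a) = (-3 + a)/(2*a) (Q(a) = (-3 + a)/((2*a)) = (-3 + a)*(1/(2*a)) = (-3 + a)/(2*a))
M(U, n) = -49/5 (M(U, n) = (½)*(-3 + 5)/5 - 1*10 = (½)*(⅕)*2 - 10 = ⅕ - 10 = -49/5)
(148 - 1*1780) + M(-57, 51) = (148 - 1*1780) - 49/5 = (148 - 1780) - 49/5 = -1632 - 49/5 = -8209/5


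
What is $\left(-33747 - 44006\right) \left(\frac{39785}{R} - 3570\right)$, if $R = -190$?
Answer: $\frac{11166652601}{38} \approx 2.9386 \cdot 10^{8}$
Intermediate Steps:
$\left(-33747 - 44006\right) \left(\frac{39785}{R} - 3570\right) = \left(-33747 - 44006\right) \left(\frac{39785}{-190} - 3570\right) = - 77753 \left(39785 \left(- \frac{1}{190}\right) - 3570\right) = - 77753 \left(- \frac{7957}{38} - 3570\right) = \left(-77753\right) \left(- \frac{143617}{38}\right) = \frac{11166652601}{38}$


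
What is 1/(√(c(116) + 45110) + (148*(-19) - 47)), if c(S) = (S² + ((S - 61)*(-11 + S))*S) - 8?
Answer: -2859/7445423 - √728458/7445423 ≈ -0.00049863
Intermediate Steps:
c(S) = -8 + S² + S*(-61 + S)*(-11 + S) (c(S) = (S² + ((-61 + S)*(-11 + S))*S) - 8 = (S² + S*(-61 + S)*(-11 + S)) - 8 = -8 + S² + S*(-61 + S)*(-11 + S))
1/(√(c(116) + 45110) + (148*(-19) - 47)) = 1/(√((-8 + 116³ - 71*116² + 671*116) + 45110) + (148*(-19) - 47)) = 1/(√((-8 + 1560896 - 71*13456 + 77836) + 45110) + (-2812 - 47)) = 1/(√((-8 + 1560896 - 955376 + 77836) + 45110) - 2859) = 1/(√(683348 + 45110) - 2859) = 1/(√728458 - 2859) = 1/(-2859 + √728458)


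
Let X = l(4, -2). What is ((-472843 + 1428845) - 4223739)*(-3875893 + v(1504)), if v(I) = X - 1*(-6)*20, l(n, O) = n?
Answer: 12664993764753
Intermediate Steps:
X = 4
v(I) = 124 (v(I) = 4 - 1*(-6)*20 = 4 + 6*20 = 4 + 120 = 124)
((-472843 + 1428845) - 4223739)*(-3875893 + v(1504)) = ((-472843 + 1428845) - 4223739)*(-3875893 + 124) = (956002 - 4223739)*(-3875769) = -3267737*(-3875769) = 12664993764753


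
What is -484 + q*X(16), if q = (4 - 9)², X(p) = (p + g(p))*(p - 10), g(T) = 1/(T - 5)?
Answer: 21226/11 ≈ 1929.6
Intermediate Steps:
g(T) = 1/(-5 + T)
X(p) = (-10 + p)*(p + 1/(-5 + p)) (X(p) = (p + 1/(-5 + p))*(p - 10) = (p + 1/(-5 + p))*(-10 + p) = (-10 + p)*(p + 1/(-5 + p)))
q = 25 (q = (-5)² = 25)
-484 + q*X(16) = -484 + 25*((-10 + 16 + 16*(-10 + 16)*(-5 + 16))/(-5 + 16)) = -484 + 25*((-10 + 16 + 16*6*11)/11) = -484 + 25*((-10 + 16 + 1056)/11) = -484 + 25*((1/11)*1062) = -484 + 25*(1062/11) = -484 + 26550/11 = 21226/11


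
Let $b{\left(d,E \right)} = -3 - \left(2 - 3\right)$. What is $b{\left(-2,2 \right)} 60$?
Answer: $-120$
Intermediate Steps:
$b{\left(d,E \right)} = -2$ ($b{\left(d,E \right)} = -3 - -1 = -3 + 1 = -2$)
$b{\left(-2,2 \right)} 60 = \left(-2\right) 60 = -120$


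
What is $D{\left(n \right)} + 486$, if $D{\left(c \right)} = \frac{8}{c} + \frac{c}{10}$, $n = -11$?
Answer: $\frac{53259}{110} \approx 484.17$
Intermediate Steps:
$D{\left(c \right)} = \frac{8}{c} + \frac{c}{10}$ ($D{\left(c \right)} = \frac{8}{c} + c \frac{1}{10} = \frac{8}{c} + \frac{c}{10}$)
$D{\left(n \right)} + 486 = \left(\frac{8}{-11} + \frac{1}{10} \left(-11\right)\right) + 486 = \left(8 \left(- \frac{1}{11}\right) - \frac{11}{10}\right) + 486 = \left(- \frac{8}{11} - \frac{11}{10}\right) + 486 = - \frac{201}{110} + 486 = \frac{53259}{110}$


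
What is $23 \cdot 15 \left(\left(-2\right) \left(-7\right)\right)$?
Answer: $4830$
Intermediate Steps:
$23 \cdot 15 \left(\left(-2\right) \left(-7\right)\right) = 345 \cdot 14 = 4830$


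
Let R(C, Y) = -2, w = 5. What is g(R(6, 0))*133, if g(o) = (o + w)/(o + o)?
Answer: -399/4 ≈ -99.750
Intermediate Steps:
g(o) = (5 + o)/(2*o) (g(o) = (o + 5)/(o + o) = (5 + o)/((2*o)) = (5 + o)*(1/(2*o)) = (5 + o)/(2*o))
g(R(6, 0))*133 = ((½)*(5 - 2)/(-2))*133 = ((½)*(-½)*3)*133 = -¾*133 = -399/4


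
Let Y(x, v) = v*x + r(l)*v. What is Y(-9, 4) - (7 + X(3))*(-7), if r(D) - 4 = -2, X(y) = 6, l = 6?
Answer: 63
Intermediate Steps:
r(D) = 2 (r(D) = 4 - 2 = 2)
Y(x, v) = 2*v + v*x (Y(x, v) = v*x + 2*v = 2*v + v*x)
Y(-9, 4) - (7 + X(3))*(-7) = 4*(2 - 9) - (7 + 6)*(-7) = 4*(-7) - 13*(-7) = -28 - 1*(-91) = -28 + 91 = 63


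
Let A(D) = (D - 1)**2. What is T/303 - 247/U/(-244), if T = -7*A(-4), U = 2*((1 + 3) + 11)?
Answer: -402053/739320 ≈ -0.54381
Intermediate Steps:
A(D) = (-1 + D)**2
U = 30 (U = 2*(4 + 11) = 2*15 = 30)
T = -175 (T = -7*(-1 - 4)**2 = -7*(-5)**2 = -7*25 = -175)
T/303 - 247/U/(-244) = -175/303 - 247/30/(-244) = -175*1/303 - 247*1/30*(-1/244) = -175/303 - 247/30*(-1/244) = -175/303 + 247/7320 = -402053/739320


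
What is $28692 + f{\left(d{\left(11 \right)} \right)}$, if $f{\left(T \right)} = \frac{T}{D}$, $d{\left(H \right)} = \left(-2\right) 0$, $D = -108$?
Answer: $28692$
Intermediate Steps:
$d{\left(H \right)} = 0$
$f{\left(T \right)} = - \frac{T}{108}$ ($f{\left(T \right)} = \frac{T}{-108} = T \left(- \frac{1}{108}\right) = - \frac{T}{108}$)
$28692 + f{\left(d{\left(11 \right)} \right)} = 28692 - 0 = 28692 + 0 = 28692$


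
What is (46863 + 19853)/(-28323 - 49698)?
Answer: -66716/78021 ≈ -0.85510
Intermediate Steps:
(46863 + 19853)/(-28323 - 49698) = 66716/(-78021) = 66716*(-1/78021) = -66716/78021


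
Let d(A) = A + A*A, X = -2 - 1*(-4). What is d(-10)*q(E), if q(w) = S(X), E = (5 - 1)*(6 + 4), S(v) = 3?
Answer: 270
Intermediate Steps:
X = 2 (X = -2 + 4 = 2)
d(A) = A + A²
E = 40 (E = 4*10 = 40)
q(w) = 3
d(-10)*q(E) = -10*(1 - 10)*3 = -10*(-9)*3 = 90*3 = 270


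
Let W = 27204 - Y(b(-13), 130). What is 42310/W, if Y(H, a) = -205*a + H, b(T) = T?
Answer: 42310/53867 ≈ 0.78545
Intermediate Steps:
Y(H, a) = H - 205*a
W = 53867 (W = 27204 - (-13 - 205*130) = 27204 - (-13 - 26650) = 27204 - 1*(-26663) = 27204 + 26663 = 53867)
42310/W = 42310/53867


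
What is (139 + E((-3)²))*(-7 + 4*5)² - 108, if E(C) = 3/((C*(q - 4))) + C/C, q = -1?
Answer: 353111/15 ≈ 23541.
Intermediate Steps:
E(C) = 1 - 3/(5*C) (E(C) = 3/((C*(-1 - 4))) + C/C = 3/((C*(-5))) + 1 = 3/((-5*C)) + 1 = 3*(-1/(5*C)) + 1 = -3/(5*C) + 1 = 1 - 3/(5*C))
(139 + E((-3)²))*(-7 + 4*5)² - 108 = (139 + (-⅗ + (-3)²)/((-3)²))*(-7 + 4*5)² - 108 = (139 + (-⅗ + 9)/9)*(-7 + 20)² - 108 = (139 + (⅑)*(42/5))*13² - 108 = (139 + 14/15)*169 - 108 = (2099/15)*169 - 108 = 354731/15 - 108 = 353111/15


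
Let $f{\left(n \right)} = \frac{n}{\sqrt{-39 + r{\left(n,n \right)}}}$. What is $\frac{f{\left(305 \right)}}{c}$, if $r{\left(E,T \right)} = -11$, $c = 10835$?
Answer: $- \frac{61 i \sqrt{2}}{21670} \approx - 0.0039809 i$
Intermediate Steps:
$f{\left(n \right)} = - \frac{i n \sqrt{2}}{10}$ ($f{\left(n \right)} = \frac{n}{\sqrt{-39 - 11}} = \frac{n}{\sqrt{-50}} = \frac{n}{5 i \sqrt{2}} = n \left(- \frac{i \sqrt{2}}{10}\right) = - \frac{i n \sqrt{2}}{10}$)
$\frac{f{\left(305 \right)}}{c} = \frac{\left(- \frac{1}{10}\right) i 305 \sqrt{2}}{10835} = - \frac{61 i \sqrt{2}}{2} \cdot \frac{1}{10835} = - \frac{61 i \sqrt{2}}{21670}$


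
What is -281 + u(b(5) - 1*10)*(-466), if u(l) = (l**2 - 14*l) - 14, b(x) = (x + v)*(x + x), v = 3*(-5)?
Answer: -6349997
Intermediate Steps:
v = -15
b(x) = 2*x*(-15 + x) (b(x) = (x - 15)*(x + x) = (-15 + x)*(2*x) = 2*x*(-15 + x))
u(l) = -14 + l**2 - 14*l
-281 + u(b(5) - 1*10)*(-466) = -281 + (-14 + (2*5*(-15 + 5) - 1*10)**2 - 14*(2*5*(-15 + 5) - 1*10))*(-466) = -281 + (-14 + (2*5*(-10) - 10)**2 - 14*(2*5*(-10) - 10))*(-466) = -281 + (-14 + (-100 - 10)**2 - 14*(-100 - 10))*(-466) = -281 + (-14 + (-110)**2 - 14*(-110))*(-466) = -281 + (-14 + 12100 + 1540)*(-466) = -281 + 13626*(-466) = -281 - 6349716 = -6349997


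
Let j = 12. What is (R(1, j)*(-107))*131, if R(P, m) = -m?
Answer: 168204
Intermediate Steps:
(R(1, j)*(-107))*131 = (-1*12*(-107))*131 = -12*(-107)*131 = 1284*131 = 168204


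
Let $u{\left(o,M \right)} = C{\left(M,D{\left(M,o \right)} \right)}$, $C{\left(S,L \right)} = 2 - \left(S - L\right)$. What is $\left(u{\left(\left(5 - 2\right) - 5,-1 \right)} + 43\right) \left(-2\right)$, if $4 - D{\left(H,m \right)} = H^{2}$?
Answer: $-98$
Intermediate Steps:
$D{\left(H,m \right)} = 4 - H^{2}$
$C{\left(S,L \right)} = 2 + L - S$ ($C{\left(S,L \right)} = 2 + \left(L - S\right) = 2 + L - S$)
$u{\left(o,M \right)} = 6 - M - M^{2}$ ($u{\left(o,M \right)} = 2 - \left(-4 + M^{2}\right) - M = 6 - M - M^{2}$)
$\left(u{\left(\left(5 - 2\right) - 5,-1 \right)} + 43\right) \left(-2\right) = \left(\left(6 - -1 - \left(-1\right)^{2}\right) + 43\right) \left(-2\right) = \left(\left(6 + 1 - 1\right) + 43\right) \left(-2\right) = \left(6 + 43\right) \left(-2\right) = 49 \left(-2\right) = -98$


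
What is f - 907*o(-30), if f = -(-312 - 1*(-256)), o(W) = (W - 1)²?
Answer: -871571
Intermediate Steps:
o(W) = (-1 + W)²
f = 56 (f = -(-312 + 256) = -1*(-56) = 56)
f - 907*o(-30) = 56 - 907*(-1 - 30)² = 56 - 907*(-31)² = 56 - 907*961 = 56 - 871627 = -871571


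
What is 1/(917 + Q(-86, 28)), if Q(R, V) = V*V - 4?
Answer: 1/1697 ≈ 0.00058927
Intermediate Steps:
Q(R, V) = -4 + V**2 (Q(R, V) = V**2 - 4 = -4 + V**2)
1/(917 + Q(-86, 28)) = 1/(917 + (-4 + 28**2)) = 1/(917 + (-4 + 784)) = 1/(917 + 780) = 1/1697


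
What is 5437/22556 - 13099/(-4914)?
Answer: 161089231/55420092 ≈ 2.9067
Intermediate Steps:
5437/22556 - 13099/(-4914) = 5437*(1/22556) - 13099*(-1/4914) = 5437/22556 + 13099/4914 = 161089231/55420092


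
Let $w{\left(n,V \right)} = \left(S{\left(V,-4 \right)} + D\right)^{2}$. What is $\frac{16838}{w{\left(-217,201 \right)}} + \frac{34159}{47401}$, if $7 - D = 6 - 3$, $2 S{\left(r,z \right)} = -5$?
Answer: $\frac{3192859583}{426609} \approx 7484.3$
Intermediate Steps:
$S{\left(r,z \right)} = - \frac{5}{2}$ ($S{\left(r,z \right)} = \frac{1}{2} \left(-5\right) = - \frac{5}{2}$)
$D = 4$ ($D = 7 - \left(6 - 3\right) = 7 - 3 = 4$)
$w{\left(n,V \right)} = \frac{9}{4}$ ($w{\left(n,V \right)} = \left(- \frac{5}{2} + 4\right)^{2} = \left(\frac{3}{2}\right)^{2} = \frac{9}{4}$)
$\frac{16838}{w{\left(-217,201 \right)}} + \frac{34159}{47401} = \frac{16838}{\frac{9}{4}} + \frac{34159}{47401} = 16838 \cdot \frac{4}{9} + 34159 \cdot \frac{1}{47401} = \frac{67352}{9} + \frac{34159}{47401} = \frac{3192859583}{426609}$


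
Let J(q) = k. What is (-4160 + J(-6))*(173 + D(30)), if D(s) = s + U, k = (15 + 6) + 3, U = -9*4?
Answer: -690712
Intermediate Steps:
U = -36
k = 24 (k = 21 + 3 = 24)
D(s) = -36 + s (D(s) = s - 36 = -36 + s)
J(q) = 24
(-4160 + J(-6))*(173 + D(30)) = (-4160 + 24)*(173 + (-36 + 30)) = -4136*(173 - 6) = -4136*167 = -690712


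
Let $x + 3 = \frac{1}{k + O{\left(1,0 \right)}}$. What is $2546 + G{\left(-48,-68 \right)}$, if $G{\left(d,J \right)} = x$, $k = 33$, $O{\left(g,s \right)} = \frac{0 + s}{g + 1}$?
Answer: $\frac{83920}{33} \approx 2543.0$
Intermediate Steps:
$O{\left(g,s \right)} = \frac{s}{1 + g}$
$x = - \frac{98}{33}$ ($x = -3 + \frac{1}{33 + \frac{0}{1 + 1}} = -3 + \frac{1}{33 + \frac{0}{2}} = -3 + \frac{1}{33 + 0 \cdot \frac{1}{2}} = -3 + \frac{1}{33 + 0} = -3 + \frac{1}{33} = - \frac{98}{33} \approx -2.9697$)
$G{\left(d,J \right)} = - \frac{98}{33}$
$2546 + G{\left(-48,-68 \right)} = 2546 - \frac{98}{33} = \frac{83920}{33}$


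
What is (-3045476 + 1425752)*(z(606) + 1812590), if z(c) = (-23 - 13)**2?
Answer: -2937994687464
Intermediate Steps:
z(c) = 1296 (z(c) = (-36)**2 = 1296)
(-3045476 + 1425752)*(z(606) + 1812590) = (-3045476 + 1425752)*(1296 + 1812590) = -1619724*1813886 = -2937994687464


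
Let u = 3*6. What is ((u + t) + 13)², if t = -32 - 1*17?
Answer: 324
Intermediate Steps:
t = -49 (t = -32 - 17 = -49)
u = 18
((u + t) + 13)² = ((18 - 49) + 13)² = (-31 + 13)² = (-18)² = 324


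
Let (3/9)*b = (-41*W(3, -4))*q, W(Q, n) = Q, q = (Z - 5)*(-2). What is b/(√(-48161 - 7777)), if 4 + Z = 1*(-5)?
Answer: 1722*I*√55938/9323 ≈ 43.685*I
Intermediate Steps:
Z = -9 (Z = -4 + 1*(-5) = -4 - 5 = -9)
q = 28 (q = (-9 - 5)*(-2) = -14*(-2) = 28)
b = -10332 (b = 3*(-41*3*28) = 3*(-123*28) = 3*(-3444) = -10332)
b/(√(-48161 - 7777)) = -10332/√(-48161 - 7777) = -10332*(-I*√55938/55938) = -(-1722)*I*√55938/9323 = 1722*I*√55938/9323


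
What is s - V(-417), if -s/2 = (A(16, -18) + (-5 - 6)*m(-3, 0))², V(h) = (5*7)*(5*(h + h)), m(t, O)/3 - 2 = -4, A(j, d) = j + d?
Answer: 137758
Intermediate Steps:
A(j, d) = d + j
m(t, O) = -6 (m(t, O) = 6 + 3*(-4) = 6 - 12 = -6)
V(h) = 350*h (V(h) = 35*(5*(2*h)) = 35*(10*h) = 350*h)
s = -8192 (s = -2*((-18 + 16) + (-5 - 6)*(-6))² = -2*(-2 - 11*(-6))² = -2*(-2 + 66)² = -2*64² = -2*4096 = -8192)
s - V(-417) = -8192 - 350*(-417) = -8192 - 1*(-145950) = -8192 + 145950 = 137758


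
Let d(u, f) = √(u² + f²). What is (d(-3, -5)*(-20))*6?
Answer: -120*√34 ≈ -699.71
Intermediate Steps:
d(u, f) = √(f² + u²)
(d(-3, -5)*(-20))*6 = (√((-5)² + (-3)²)*(-20))*6 = (√(25 + 9)*(-20))*6 = (√34*(-20))*6 = -20*√34*6 = -120*√34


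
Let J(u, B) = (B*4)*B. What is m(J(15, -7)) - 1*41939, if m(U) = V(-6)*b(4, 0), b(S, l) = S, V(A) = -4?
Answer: -41955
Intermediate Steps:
J(u, B) = 4*B**2 (J(u, B) = (4*B)*B = 4*B**2)
m(U) = -16 (m(U) = -4*4 = -16)
m(J(15, -7)) - 1*41939 = -16 - 1*41939 = -16 - 41939 = -41955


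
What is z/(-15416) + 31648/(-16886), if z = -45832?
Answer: 17877099/16269661 ≈ 1.0988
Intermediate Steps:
z/(-15416) + 31648/(-16886) = -45832/(-15416) + 31648/(-16886) = -45832*(-1/15416) + 31648*(-1/16886) = 5729/1927 - 15824/8443 = 17877099/16269661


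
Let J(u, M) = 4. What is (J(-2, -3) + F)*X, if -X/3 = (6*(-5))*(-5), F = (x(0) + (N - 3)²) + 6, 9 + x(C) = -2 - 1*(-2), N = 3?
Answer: -450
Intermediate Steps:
x(C) = -9 (x(C) = -9 + (-2 - 1*(-2)) = -9 + (-2 + 2) = -9 + 0 = -9)
F = -3 (F = (-9 + (3 - 3)²) + 6 = (-9 + 0²) + 6 = (-9 + 0) + 6 = -9 + 6 = -3)
X = -450 (X = -3*6*(-5)*(-5) = -(-90)*(-5) = -3*150 = -450)
(J(-2, -3) + F)*X = (4 - 3)*(-450) = 1*(-450) = -450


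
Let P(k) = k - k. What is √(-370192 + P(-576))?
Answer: 4*I*√23137 ≈ 608.43*I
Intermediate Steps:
P(k) = 0
√(-370192 + P(-576)) = √(-370192 + 0) = √(-370192) = 4*I*√23137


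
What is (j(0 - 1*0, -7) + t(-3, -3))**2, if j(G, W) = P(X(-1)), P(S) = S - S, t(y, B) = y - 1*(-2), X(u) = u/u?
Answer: 1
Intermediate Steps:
X(u) = 1
t(y, B) = 2 + y (t(y, B) = y + 2 = 2 + y)
P(S) = 0
j(G, W) = 0
(j(0 - 1*0, -7) + t(-3, -3))**2 = (0 + (2 - 3))**2 = (0 - 1)**2 = (-1)**2 = 1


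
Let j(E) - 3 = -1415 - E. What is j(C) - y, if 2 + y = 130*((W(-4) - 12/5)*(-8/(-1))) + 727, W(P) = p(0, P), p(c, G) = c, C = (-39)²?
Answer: -1162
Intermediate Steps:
C = 1521
W(P) = 0
j(E) = -1412 - E (j(E) = 3 + (-1415 - E) = -1412 - E)
y = -1771 (y = -2 + (130*((0 - 12/5)*(-8/(-1))) + 727) = -2 + (130*((0 - 12*⅕)*(-8*(-1))) + 727) = -2 + (130*((0 - 12/5)*8) + 727) = -2 + (130*(-12/5*8) + 727) = -2 + (130*(-96/5) + 727) = -2 + (-2496 + 727) = -2 - 1769 = -1771)
j(C) - y = (-1412 - 1*1521) - 1*(-1771) = (-1412 - 1521) + 1771 = -2933 + 1771 = -1162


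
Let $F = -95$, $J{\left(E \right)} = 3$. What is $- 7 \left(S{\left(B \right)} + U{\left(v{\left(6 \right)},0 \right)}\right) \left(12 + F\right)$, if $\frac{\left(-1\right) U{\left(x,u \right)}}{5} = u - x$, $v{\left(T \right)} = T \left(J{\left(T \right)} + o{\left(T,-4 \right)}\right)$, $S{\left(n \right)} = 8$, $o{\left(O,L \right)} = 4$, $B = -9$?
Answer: $126658$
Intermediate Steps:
$v{\left(T \right)} = 7 T$ ($v{\left(T \right)} = T \left(3 + 4\right) = T 7 = 7 T$)
$U{\left(x,u \right)} = - 5 u + 5 x$ ($U{\left(x,u \right)} = - 5 \left(u - x\right) = - 5 u + 5 x$)
$- 7 \left(S{\left(B \right)} + U{\left(v{\left(6 \right)},0 \right)}\right) \left(12 + F\right) = - 7 \left(8 + \left(\left(-5\right) 0 + 5 \cdot 7 \cdot 6\right)\right) \left(12 - 95\right) = - 7 \left(8 + \left(0 + 5 \cdot 42\right)\right) \left(-83\right) = - 7 \left(8 + \left(0 + 210\right)\right) \left(-83\right) = - 7 \left(8 + 210\right) \left(-83\right) = - 7 \cdot 218 \left(-83\right) = \left(-7\right) \left(-18094\right) = 126658$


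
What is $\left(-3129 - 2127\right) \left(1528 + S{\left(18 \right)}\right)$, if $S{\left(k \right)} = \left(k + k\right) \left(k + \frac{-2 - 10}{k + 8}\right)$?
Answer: $- \frac{147546432}{13} \approx -1.135 \cdot 10^{7}$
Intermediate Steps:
$S{\left(k \right)} = 2 k \left(k - \frac{12}{8 + k}\right)$
$\left(-3129 - 2127\right) \left(1528 + S{\left(18 \right)}\right) = \left(-3129 - 2127\right) \left(1528 + 2 \cdot 18 \frac{1}{8 + 18} \left(-12 + 18^{2} + 8 \cdot 18\right)\right) = - 5256 \left(1528 + 2 \cdot 18 \cdot \frac{1}{26} \left(-12 + 324 + 144\right)\right) = - 5256 \left(1528 + 2 \cdot 18 \cdot \frac{1}{26} \cdot 456\right) = - 5256 \left(1528 + \frac{8208}{13}\right) = \left(-5256\right) \frac{28072}{13} = - \frac{147546432}{13}$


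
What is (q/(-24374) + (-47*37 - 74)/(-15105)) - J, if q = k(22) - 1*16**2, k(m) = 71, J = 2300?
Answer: -846742336513/368169270 ≈ -2299.9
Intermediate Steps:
q = -185 (q = 71 - 1*16**2 = 71 - 1*256 = 71 - 256 = -185)
(q/(-24374) + (-47*37 - 74)/(-15105)) - J = (-185/(-24374) + (-47*37 - 74)/(-15105)) - 1*2300 = (-185*(-1/24374) + (-1739 - 74)*(-1/15105)) - 2300 = (185/24374 - 1813*(-1/15105)) - 2300 = (185/24374 + 1813/15105) - 2300 = 46984487/368169270 - 2300 = -846742336513/368169270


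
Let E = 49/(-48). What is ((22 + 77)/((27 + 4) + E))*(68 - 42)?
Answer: 123552/1439 ≈ 85.860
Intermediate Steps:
E = -49/48 (E = 49*(-1/48) = -49/48 ≈ -1.0208)
((22 + 77)/((27 + 4) + E))*(68 - 42) = ((22 + 77)/((27 + 4) - 49/48))*(68 - 42) = (99/(31 - 49/48))*26 = (99/(1439/48))*26 = (99*(48/1439))*26 = (4752/1439)*26 = 123552/1439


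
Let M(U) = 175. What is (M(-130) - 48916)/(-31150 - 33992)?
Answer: 211/282 ≈ 0.74823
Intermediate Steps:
(M(-130) - 48916)/(-31150 - 33992) = (175 - 48916)/(-31150 - 33992) = -48741/(-65142) = -48741*(-1/65142) = 211/282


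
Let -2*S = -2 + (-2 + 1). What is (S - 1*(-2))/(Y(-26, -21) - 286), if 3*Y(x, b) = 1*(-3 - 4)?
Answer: -21/1730 ≈ -0.012139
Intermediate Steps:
S = 3/2 (S = -(-2 + (-2 + 1))/2 = -(-2 - 1)/2 = -1/2*(-3) = 3/2 ≈ 1.5000)
Y(x, b) = -7/3 (Y(x, b) = (1*(-3 - 4))/3 = (1*(-7))/3 = (1/3)*(-7) = -7/3)
(S - 1*(-2))/(Y(-26, -21) - 286) = (3/2 - 1*(-2))/(-7/3 - 286) = (3/2 + 2)/(-865/3) = -3/865*7/2 = -21/1730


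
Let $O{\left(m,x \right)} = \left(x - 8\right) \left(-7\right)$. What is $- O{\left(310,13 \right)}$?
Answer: $35$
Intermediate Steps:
$O{\left(m,x \right)} = 56 - 7 x$ ($O{\left(m,x \right)} = \left(-8 + x\right) \left(-7\right) = 56 - 7 x$)
$- O{\left(310,13 \right)} = - (56 - 91) = \left(-1\right) \left(-35\right) = 35$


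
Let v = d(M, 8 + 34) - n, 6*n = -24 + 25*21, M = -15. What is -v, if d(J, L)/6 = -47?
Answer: 731/2 ≈ 365.50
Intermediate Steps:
d(J, L) = -282 (d(J, L) = 6*(-47) = -282)
n = 167/2 (n = (-24 + 25*21)/6 = (-24 + 525)/6 = (1/6)*501 = 167/2 ≈ 83.500)
v = -731/2 (v = -282 - 1*167/2 = -282 - 167/2 = -731/2 ≈ -365.50)
-v = -1*(-731/2) = 731/2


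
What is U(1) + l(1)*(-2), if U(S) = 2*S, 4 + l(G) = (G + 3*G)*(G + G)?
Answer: -6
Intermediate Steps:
l(G) = -4 + 8*G**2 (l(G) = -4 + (G + 3*G)*(G + G) = -4 + (4*G)*(2*G) = -4 + 8*G**2)
U(1) + l(1)*(-2) = 2*1 + (-4 + 8*1**2)*(-2) = 2 + (-4 + 8*1)*(-2) = 2 + (-4 + 8)*(-2) = 2 + 4*(-2) = 2 - 8 = -6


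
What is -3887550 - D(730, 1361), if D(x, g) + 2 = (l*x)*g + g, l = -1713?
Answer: 1698027981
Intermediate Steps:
D(x, g) = -2 + g - 1713*g*x (D(x, g) = -2 + ((-1713*x)*g + g) = -2 + (-1713*g*x + g) = -2 + (g - 1713*g*x) = -2 + g - 1713*g*x)
-3887550 - D(730, 1361) = -3887550 - (-2 + 1361 - 1713*1361*730) = -3887550 - (-2 + 1361 - 1701916890) = -3887550 - 1*(-1701915531) = -3887550 + 1701915531 = 1698027981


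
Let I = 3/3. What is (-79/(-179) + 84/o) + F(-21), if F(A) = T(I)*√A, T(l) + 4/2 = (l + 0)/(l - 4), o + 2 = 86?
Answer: 258/179 - 7*I*√21/3 ≈ 1.4413 - 10.693*I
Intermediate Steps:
I = 1 (I = 3*(⅓) = 1)
o = 84 (o = -2 + 86 = 84)
T(l) = -2 + l/(-4 + l) (T(l) = -2 + (l + 0)/(l - 4) = -2 + l/(-4 + l))
F(A) = -7*√A/3 (F(A) = ((8 - 1*1)/(-4 + 1))*√A = ((8 - 1)/(-3))*√A = (-⅓*7)*√A = -7*√A/3)
(-79/(-179) + 84/o) + F(-21) = (-79/(-179) + 84/84) - 7*I*√21/3 = (-79*(-1/179) + 84*(1/84)) - 7*I*√21/3 = (79/179 + 1) - 7*I*√21/3 = 258/179 - 7*I*√21/3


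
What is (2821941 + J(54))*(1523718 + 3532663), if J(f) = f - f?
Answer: 14268808855521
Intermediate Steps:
J(f) = 0
(2821941 + J(54))*(1523718 + 3532663) = (2821941 + 0)*(1523718 + 3532663) = 2821941*5056381 = 14268808855521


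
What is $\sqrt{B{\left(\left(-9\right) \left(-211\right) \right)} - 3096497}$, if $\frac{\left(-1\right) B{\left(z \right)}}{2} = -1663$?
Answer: $i \sqrt{3093171} \approx 1758.7 i$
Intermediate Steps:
$B{\left(z \right)} = 3326$ ($B{\left(z \right)} = \left(-2\right) \left(-1663\right) = 3326$)
$\sqrt{B{\left(\left(-9\right) \left(-211\right) \right)} - 3096497} = \sqrt{3326 - 3096497} = \sqrt{-3093171} = i \sqrt{3093171}$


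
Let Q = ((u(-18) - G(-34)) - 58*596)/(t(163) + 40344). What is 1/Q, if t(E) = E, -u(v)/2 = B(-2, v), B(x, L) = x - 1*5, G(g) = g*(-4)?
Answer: -40507/34690 ≈ -1.1677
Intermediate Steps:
G(g) = -4*g
B(x, L) = -5 + x (B(x, L) = x - 5 = -5 + x)
u(v) = 14 (u(v) = -2*(-5 - 2) = -2*(-7) = 14)
Q = -34690/40507 (Q = ((14 - (-4)*(-34)) - 58*596)/(163 + 40344) = ((14 - 1*136) - 34568)/40507 = ((14 - 136) - 34568)*(1/40507) = (-122 - 34568)*(1/40507) = -34690*1/40507 = -34690/40507 ≈ -0.85639)
1/Q = 1/(-34690/40507) = -40507/34690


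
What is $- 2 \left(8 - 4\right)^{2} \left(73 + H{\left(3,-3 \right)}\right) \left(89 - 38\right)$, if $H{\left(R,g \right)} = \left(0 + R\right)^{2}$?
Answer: $-133824$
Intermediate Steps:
$H{\left(R,g \right)} = R^{2}$
$- 2 \left(8 - 4\right)^{2} \left(73 + H{\left(3,-3 \right)}\right) \left(89 - 38\right) = - 2 \left(8 - 4\right)^{2} \left(73 + 3^{2}\right) \left(89 - 38\right) = - 2 \cdot 4^{2} \left(73 + 9\right) 51 = \left(-2\right) 16 \cdot 82 \cdot 51 = \left(-32\right) 4182 = -133824$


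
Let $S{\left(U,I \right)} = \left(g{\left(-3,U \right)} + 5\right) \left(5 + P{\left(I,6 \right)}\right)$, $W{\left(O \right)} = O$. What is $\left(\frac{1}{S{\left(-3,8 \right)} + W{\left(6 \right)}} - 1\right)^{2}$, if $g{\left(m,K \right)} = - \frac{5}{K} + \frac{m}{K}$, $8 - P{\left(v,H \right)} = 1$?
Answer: $\frac{9409}{9604} \approx 0.9797$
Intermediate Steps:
$P{\left(v,H \right)} = 7$ ($P{\left(v,H \right)} = 8 - 1 = 7$)
$S{\left(U,I \right)} = 60 - \frac{96}{U}$ ($S{\left(U,I \right)} = \left(\frac{-5 - 3}{U} + 5\right) \left(5 + 7\right) = \left(\frac{1}{U} \left(-8\right) + 5\right) 12 = \left(- \frac{8}{U} + 5\right) 12 = \left(5 - \frac{8}{U}\right) 12 = 60 - \frac{96}{U}$)
$\left(\frac{1}{S{\left(-3,8 \right)} + W{\left(6 \right)}} - 1\right)^{2} = \left(\frac{1}{\left(60 - \frac{96}{-3}\right) + 6} - 1\right)^{2} = \left(\frac{1}{\left(60 - -32\right) + 6} - 1\right)^{2} = \left(\frac{1}{\left(60 + 32\right) + 6} - 1\right)^{2} = \left(\frac{1}{92 + 6} - 1\right)^{2} = \left(\frac{1}{98} - 1\right)^{2} = \left(- \frac{97}{98}\right)^{2} = \frac{9409}{9604}$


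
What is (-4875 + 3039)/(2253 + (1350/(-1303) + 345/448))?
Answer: -357251328/438339989 ≈ -0.81501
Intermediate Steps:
(-4875 + 3039)/(2253 + (1350/(-1303) + 345/448)) = -1836/(2253 + (1350*(-1/1303) + 345*(1/448))) = -1836/(2253 + (-1350/1303 + 345/448)) = -1836/(2253 - 155265/583744) = -1836/1315019967/583744 = -1836*583744/1315019967 = -357251328/438339989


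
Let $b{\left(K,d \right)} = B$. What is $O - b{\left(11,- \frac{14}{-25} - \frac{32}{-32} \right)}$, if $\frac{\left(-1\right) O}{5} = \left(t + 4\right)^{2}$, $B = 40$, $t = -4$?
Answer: $-40$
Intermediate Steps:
$b{\left(K,d \right)} = 40$
$O = 0$ ($O = - 5 \left(-4 + 4\right)^{2} = - 5 \cdot 0^{2} = \left(-5\right) 0 = 0$)
$O - b{\left(11,- \frac{14}{-25} - \frac{32}{-32} \right)} = 0 - 40 = -40$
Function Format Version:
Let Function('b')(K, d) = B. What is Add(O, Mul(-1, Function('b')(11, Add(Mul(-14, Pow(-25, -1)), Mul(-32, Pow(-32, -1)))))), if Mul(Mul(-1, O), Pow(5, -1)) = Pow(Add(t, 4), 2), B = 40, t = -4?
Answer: -40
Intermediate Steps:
Function('b')(K, d) = 40
O = 0 (O = Mul(-5, Pow(Add(-4, 4), 2)) = Mul(-5, Pow(0, 2)) = Mul(-5, 0) = 0)
Add(O, Mul(-1, Function('b')(11, Add(Mul(-14, Pow(-25, -1)), Mul(-32, Pow(-32, -1)))))) = Add(0, Mul(-1, 40)) = Add(0, -40) = -40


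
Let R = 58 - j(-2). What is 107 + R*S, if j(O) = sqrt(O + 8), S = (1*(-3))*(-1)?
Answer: 281 - 3*sqrt(6) ≈ 273.65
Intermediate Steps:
S = 3 (S = -3*(-1) = 3)
j(O) = sqrt(8 + O)
R = 58 - sqrt(6) (R = 58 - sqrt(8 - 2) = 58 - sqrt(6) ≈ 55.551)
107 + R*S = 107 + (58 - sqrt(6))*3 = 107 + (174 - 3*sqrt(6)) = 281 - 3*sqrt(6)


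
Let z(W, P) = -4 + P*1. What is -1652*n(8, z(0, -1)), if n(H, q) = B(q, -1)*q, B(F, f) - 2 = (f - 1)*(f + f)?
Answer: 49560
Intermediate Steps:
z(W, P) = -4 + P
B(F, f) = 2 + 2*f*(-1 + f) (B(F, f) = 2 + (f - 1)*(f + f) = 2 + (-1 + f)*(2*f) = 2 + 2*f*(-1 + f))
n(H, q) = 6*q (n(H, q) = (2 - 2*(-1) + 2*(-1)**2)*q = (2 + 2 + 2*1)*q = (2 + 2 + 2)*q = 6*q)
-1652*n(8, z(0, -1)) = -9912*(-4 - 1) = -9912*(-5) = -1652*(-30) = 49560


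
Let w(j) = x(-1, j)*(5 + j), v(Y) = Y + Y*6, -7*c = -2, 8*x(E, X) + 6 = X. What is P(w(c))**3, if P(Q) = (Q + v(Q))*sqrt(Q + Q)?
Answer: 1199463040000*I*sqrt(370)/40353607 ≈ 5.7175e+5*I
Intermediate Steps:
x(E, X) = -3/4 + X/8
c = 2/7 (c = -1/7*(-2) = 2/7 ≈ 0.28571)
v(Y) = 7*Y (v(Y) = Y + 6*Y = 7*Y)
w(j) = (5 + j)*(-3/4 + j/8) (w(j) = (-3/4 + j/8)*(5 + j) = (5 + j)*(-3/4 + j/8))
P(Q) = 8*sqrt(2)*Q**(3/2) (P(Q) = (Q + 7*Q)*sqrt(Q + Q) = (8*Q)*sqrt(2*Q) = (8*Q)*(sqrt(2)*sqrt(Q)) = 8*sqrt(2)*Q**(3/2))
P(w(c))**3 = (8*sqrt(2)*((-6 + 2/7)*(5 + 2/7)/8)**(3/2))**3 = (8*sqrt(2)*((1/8)*(-40/7)*(37/7))**(3/2))**3 = (8*sqrt(2)*(-185/49)**(3/2))**3 = (8*sqrt(2)*(-185*I*sqrt(185)/343))**3 = (-1480*I*sqrt(370)/343)**3 = 1199463040000*I*sqrt(370)/40353607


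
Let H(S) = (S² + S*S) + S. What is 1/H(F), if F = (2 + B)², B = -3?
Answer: ⅓ ≈ 0.33333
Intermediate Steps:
F = 1 (F = (2 - 3)² = (-1)² = 1)
H(S) = S + 2*S² (H(S) = (S² + S²) + S = 2*S² + S = S + 2*S²)
1/H(F) = 1/(1*(1 + 2*1)) = 1/(1*(1 + 2)) = 1/(1*3) = 1/3 = ⅓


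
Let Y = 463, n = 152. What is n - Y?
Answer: -311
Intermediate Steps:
n - Y = 152 - 1*463 = 152 - 463 = -311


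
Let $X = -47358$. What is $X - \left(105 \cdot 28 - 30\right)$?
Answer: $-50268$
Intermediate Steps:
$X - \left(105 \cdot 28 - 30\right) = -47358 - \left(105 \cdot 28 - 30\right) = -47358 - \left(2940 - 30\right) = -47358 - 2910 = -50268$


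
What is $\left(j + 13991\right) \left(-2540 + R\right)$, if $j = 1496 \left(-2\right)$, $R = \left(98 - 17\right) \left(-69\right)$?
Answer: $-89410871$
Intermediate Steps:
$R = -5589$ ($R = 81 \left(-69\right) = -5589$)
$j = -2992$
$\left(j + 13991\right) \left(-2540 + R\right) = \left(-2992 + 13991\right) \left(-2540 - 5589\right) = 10999 \left(-8129\right) = -89410871$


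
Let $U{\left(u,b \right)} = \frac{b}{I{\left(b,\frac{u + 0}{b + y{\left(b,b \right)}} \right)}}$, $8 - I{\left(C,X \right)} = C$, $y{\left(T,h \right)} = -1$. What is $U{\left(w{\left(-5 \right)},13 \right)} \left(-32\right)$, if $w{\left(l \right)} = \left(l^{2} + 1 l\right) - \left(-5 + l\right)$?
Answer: $\frac{416}{5} \approx 83.2$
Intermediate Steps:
$I{\left(C,X \right)} = 8 - C$
$w{\left(l \right)} = 5 + l^{2}$ ($w{\left(l \right)} = \left(l^{2} + l\right) - \left(-5 + l\right) = \left(l + l^{2}\right) - \left(-5 + l\right) = 5 + l^{2}$)
$U{\left(u,b \right)} = \frac{b}{8 - b}$
$U{\left(w{\left(-5 \right)},13 \right)} \left(-32\right) = \left(-1\right) 13 \frac{1}{-8 + 13} \left(-32\right) = \left(-1\right) 13 \cdot \frac{1}{5} \left(-32\right) = \left(- \frac{13}{5}\right) \left(-32\right) = \frac{416}{5}$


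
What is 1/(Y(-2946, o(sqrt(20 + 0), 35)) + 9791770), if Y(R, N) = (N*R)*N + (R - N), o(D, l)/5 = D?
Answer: 2078956/17288232199619 + 5*sqrt(5)/34576464399238 ≈ 1.2025e-7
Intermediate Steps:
o(D, l) = 5*D
Y(R, N) = R - N + R*N**2 (Y(R, N) = R*N**2 + (R - N) = R - N + R*N**2)
1/(Y(-2946, o(sqrt(20 + 0), 35)) + 9791770) = 1/((-2946 - 5*sqrt(20 + 0) - 2946*(5*sqrt(20 + 0))**2) + 9791770) = 1/((-2946 - 5*sqrt(20) - 2946*(5*sqrt(20))**2) + 9791770) = 1/((-2946 - 5*2*sqrt(5) - 2946*(5*(2*sqrt(5)))**2) + 9791770) = 1/((-2946 - 10*sqrt(5) - 2946*(10*sqrt(5))**2) + 9791770) = 1/((-2946 - 10*sqrt(5) - 2946*500) + 9791770) = 1/((-2946 - 10*sqrt(5) - 1473000) + 9791770) = 1/((-1475946 - 10*sqrt(5)) + 9791770) = 1/(8315824 - 10*sqrt(5))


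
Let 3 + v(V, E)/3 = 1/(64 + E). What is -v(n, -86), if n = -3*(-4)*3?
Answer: 201/22 ≈ 9.1364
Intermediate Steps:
n = 36 (n = 12*3 = 36)
v(V, E) = -9 + 3/(64 + E)
-v(n, -86) = -3*(-191 - 3*(-86))/(64 - 86) = -3*(-191 + 258)/(-22) = -3*(-1)*67/22 = -1*(-201/22) = 201/22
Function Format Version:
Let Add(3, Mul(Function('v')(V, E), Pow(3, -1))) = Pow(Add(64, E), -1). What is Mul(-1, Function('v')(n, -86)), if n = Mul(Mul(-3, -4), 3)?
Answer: Rational(201, 22) ≈ 9.1364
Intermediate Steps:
n = 36 (n = Mul(12, 3) = 36)
Function('v')(V, E) = Add(-9, Mul(3, Pow(Add(64, E), -1)))
Mul(-1, Function('v')(n, -86)) = Mul(-1, Mul(3, Pow(Add(64, -86), -1), Add(-191, Mul(-3, -86)))) = Mul(-1, Mul(3, Pow(-22, -1), Add(-191, 258))) = Mul(-1, Mul(3, Rational(-1, 22), 67)) = Mul(-1, Rational(-201, 22)) = Rational(201, 22)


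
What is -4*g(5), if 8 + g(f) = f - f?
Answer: 32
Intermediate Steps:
g(f) = -8 (g(f) = -8 + (f - f) = -8 + 0 = -8)
-4*g(5) = -4*(-8) = 32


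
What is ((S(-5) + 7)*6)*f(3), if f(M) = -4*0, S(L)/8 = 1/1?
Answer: 0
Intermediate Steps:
S(L) = 8 (S(L) = 8/1 = 8*1 = 8)
f(M) = 0
((S(-5) + 7)*6)*f(3) = ((8 + 7)*6)*0 = (15*6)*0 = 90*0 = 0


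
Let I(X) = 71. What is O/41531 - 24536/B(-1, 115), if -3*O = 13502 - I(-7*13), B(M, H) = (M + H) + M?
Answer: -1019510517/4693003 ≈ -217.24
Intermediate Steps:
B(M, H) = H + 2*M (B(M, H) = (H + M) + M = H + 2*M)
O = -4477 (O = -(13502 - 1*71)/3 = -(13502 - 71)/3 = -⅓*13431 = -4477)
O/41531 - 24536/B(-1, 115) = -4477/41531 - 24536/(115 + 2*(-1)) = -4477*1/41531 - 24536/(115 - 2) = -4477/41531 - 24536/113 = -1019510517/4693003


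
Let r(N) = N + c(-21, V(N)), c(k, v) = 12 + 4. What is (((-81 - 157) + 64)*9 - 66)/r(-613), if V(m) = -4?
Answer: 544/199 ≈ 2.7337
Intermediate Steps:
c(k, v) = 16
r(N) = 16 + N (r(N) = N + 16 = 16 + N)
(((-81 - 157) + 64)*9 - 66)/r(-613) = (((-81 - 157) + 64)*9 - 66)/(16 - 613) = ((-238 + 64)*9 - 66)/(-597) = (-174*9 - 66)*(-1/597) = (-1566 - 66)*(-1/597) = -1632*(-1/597) = 544/199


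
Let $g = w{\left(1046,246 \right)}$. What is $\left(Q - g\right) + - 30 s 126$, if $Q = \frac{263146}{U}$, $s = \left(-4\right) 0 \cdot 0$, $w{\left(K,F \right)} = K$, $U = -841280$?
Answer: $- \frac{440121013}{420640} \approx -1046.3$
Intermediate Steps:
$g = 1046$
$s = 0$ ($s = 0 \cdot 0 = 0$)
$Q = - \frac{131573}{420640}$ ($Q = \frac{263146}{-841280} = 263146 \left(- \frac{1}{841280}\right) = - \frac{131573}{420640} \approx -0.31279$)
$\left(Q - g\right) + - 30 s 126 = \left(- \frac{131573}{420640} - 1046\right) + \left(-30\right) 0 \cdot 126 = \left(- \frac{131573}{420640} - 1046\right) + 0 \cdot 126 = - \frac{440121013}{420640} + 0 = - \frac{440121013}{420640}$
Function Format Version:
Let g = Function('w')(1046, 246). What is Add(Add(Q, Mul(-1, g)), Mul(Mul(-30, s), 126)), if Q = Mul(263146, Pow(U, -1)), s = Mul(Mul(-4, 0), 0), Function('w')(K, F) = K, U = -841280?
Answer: Rational(-440121013, 420640) ≈ -1046.3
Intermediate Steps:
g = 1046
s = 0 (s = Mul(0, 0) = 0)
Q = Rational(-131573, 420640) (Q = Mul(263146, Pow(-841280, -1)) = Mul(263146, Rational(-1, 841280)) = Rational(-131573, 420640) ≈ -0.31279)
Add(Add(Q, Mul(-1, g)), Mul(Mul(-30, s), 126)) = Add(Add(Rational(-131573, 420640), Mul(-1, 1046)), Mul(Mul(-30, 0), 126)) = Add(Add(Rational(-131573, 420640), -1046), Mul(0, 126)) = Add(Rational(-440121013, 420640), 0) = Rational(-440121013, 420640)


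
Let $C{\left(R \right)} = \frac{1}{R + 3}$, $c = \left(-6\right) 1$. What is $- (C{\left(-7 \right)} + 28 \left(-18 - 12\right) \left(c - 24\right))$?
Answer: $- \frac{100799}{4} \approx -25200.0$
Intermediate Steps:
$c = -6$
$C{\left(R \right)} = \frac{1}{3 + R}$
$- (C{\left(-7 \right)} + 28 \left(-18 - 12\right) \left(c - 24\right)) = - (\frac{1}{3 - 7} + 28 \left(-18 - 12\right) \left(-6 - 24\right)) = - (\frac{1}{-4} + 28 \left(\left(-30\right) \left(-30\right)\right)) = - (- \frac{1}{4} + 28 \cdot 900) = - (- \frac{1}{4} + 25200) = \left(-1\right) \frac{100799}{4} = - \frac{100799}{4}$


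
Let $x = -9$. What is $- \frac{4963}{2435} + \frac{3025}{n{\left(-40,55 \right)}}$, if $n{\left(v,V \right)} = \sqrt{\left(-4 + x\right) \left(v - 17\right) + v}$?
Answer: $- \frac{4963}{2435} + \frac{3025 \sqrt{701}}{701} \approx 112.21$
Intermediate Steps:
$n{\left(v,V \right)} = \sqrt{221 - 12 v}$ ($n{\left(v,V \right)} = \sqrt{\left(-4 - 9\right) \left(v - 17\right) + v} = \sqrt{- 13 \left(-17 + v\right) + v} = \sqrt{\left(221 - 13 v\right) + v} = \sqrt{221 - 12 v}$)
$- \frac{4963}{2435} + \frac{3025}{n{\left(-40,55 \right)}} = - \frac{4963}{2435} + \frac{3025}{\sqrt{221 - -480}} = \left(-4963\right) \frac{1}{2435} + \frac{3025}{\sqrt{221 + 480}} = - \frac{4963}{2435} + \frac{3025}{\sqrt{701}} = - \frac{4963}{2435} + 3025 \frac{\sqrt{701}}{701} = - \frac{4963}{2435} + \frac{3025 \sqrt{701}}{701}$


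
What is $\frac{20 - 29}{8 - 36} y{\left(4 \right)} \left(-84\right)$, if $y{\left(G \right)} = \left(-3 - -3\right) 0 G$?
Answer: $0$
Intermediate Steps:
$y{\left(G \right)} = 0$ ($y{\left(G \right)} = \left(-3 + 3\right) 0 G = 0 \cdot 0 G = 0 G = 0$)
$\frac{20 - 29}{8 - 36} y{\left(4 \right)} \left(-84\right) = \frac{20 - 29}{8 - 36} \cdot 0 \left(-84\right) = - \frac{9}{-28} \cdot 0 \left(-84\right) = \left(-9\right) \left(- \frac{1}{28}\right) 0 \left(-84\right) = \frac{9}{28} \cdot 0 \left(-84\right) = 0 \left(-84\right) = 0$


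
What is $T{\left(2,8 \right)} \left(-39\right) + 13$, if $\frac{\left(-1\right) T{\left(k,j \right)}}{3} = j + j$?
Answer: $1885$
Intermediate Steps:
$T{\left(k,j \right)} = - 6 j$ ($T{\left(k,j \right)} = - 3 \left(j + j\right) = - 3 \cdot 2 j = - 6 j$)
$T{\left(2,8 \right)} \left(-39\right) + 13 = \left(-6\right) 8 \left(-39\right) + 13 = \left(-48\right) \left(-39\right) + 13 = 1872 + 13 = 1885$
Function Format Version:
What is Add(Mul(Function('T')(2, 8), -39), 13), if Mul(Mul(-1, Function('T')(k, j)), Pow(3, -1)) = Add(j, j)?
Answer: 1885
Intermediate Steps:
Function('T')(k, j) = Mul(-6, j) (Function('T')(k, j) = Mul(-3, Add(j, j)) = Mul(-3, Mul(2, j)) = Mul(-6, j))
Add(Mul(Function('T')(2, 8), -39), 13) = Add(Mul(Mul(-6, 8), -39), 13) = Add(Mul(-48, -39), 13) = Add(1872, 13) = 1885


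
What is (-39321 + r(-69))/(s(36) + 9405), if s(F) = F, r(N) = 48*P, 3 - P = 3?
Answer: -4369/1049 ≈ -4.1649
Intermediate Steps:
P = 0 (P = 3 - 1*3 = 3 - 3 = 0)
r(N) = 0 (r(N) = 48*0 = 0)
(-39321 + r(-69))/(s(36) + 9405) = (-39321 + 0)/(36 + 9405) = -39321/9441 = -39321*1/9441 = -4369/1049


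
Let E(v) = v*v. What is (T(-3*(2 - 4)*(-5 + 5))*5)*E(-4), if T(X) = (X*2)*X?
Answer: 0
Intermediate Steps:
E(v) = v**2
T(X) = 2*X**2 (T(X) = (2*X)*X = 2*X**2)
(T(-3*(2 - 4)*(-5 + 5))*5)*E(-4) = ((2*(-3*(2 - 4)*(-5 + 5))**2)*5)*(-4)**2 = ((2*(-(-6)*0)**2)*5)*16 = ((2*(-3*0)**2)*5)*16 = ((2*0**2)*5)*16 = ((2*0)*5)*16 = (0*5)*16 = 0*16 = 0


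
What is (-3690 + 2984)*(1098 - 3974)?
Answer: 2030456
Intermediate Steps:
(-3690 + 2984)*(1098 - 3974) = -706*(-2876) = 2030456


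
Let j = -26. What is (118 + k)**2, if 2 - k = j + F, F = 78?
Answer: 4624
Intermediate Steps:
k = -50 (k = 2 - (-26 + 78) = 2 - 1*52 = 2 - 52 = -50)
(118 + k)**2 = (118 - 50)**2 = 68**2 = 4624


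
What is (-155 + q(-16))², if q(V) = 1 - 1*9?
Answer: 26569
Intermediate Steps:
q(V) = -8 (q(V) = 1 - 9 = -8)
(-155 + q(-16))² = (-155 - 8)² = (-163)² = 26569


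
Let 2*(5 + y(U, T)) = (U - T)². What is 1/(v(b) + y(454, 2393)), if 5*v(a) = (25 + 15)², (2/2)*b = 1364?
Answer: 2/3760351 ≈ 5.3187e-7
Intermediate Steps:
b = 1364
y(U, T) = -5 + (U - T)²/2
v(a) = 320 (v(a) = (25 + 15)²/5 = (⅕)*40² = (⅕)*1600 = 320)
1/(v(b) + y(454, 2393)) = 1/(320 + (-5 + (2393 - 1*454)²/2)) = 1/(320 + (-5 + (2393 - 454)²/2)) = 1/(320 + (-5 + (½)*1939²)) = 1/(320 + (-5 + (½)*3759721)) = 1/(320 + (-5 + 3759721/2)) = 1/(320 + 3759711/2) = 1/(3760351/2) = 2/3760351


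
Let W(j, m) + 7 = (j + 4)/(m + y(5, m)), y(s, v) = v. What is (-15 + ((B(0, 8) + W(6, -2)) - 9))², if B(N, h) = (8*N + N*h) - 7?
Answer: 6561/4 ≈ 1640.3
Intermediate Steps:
W(j, m) = -7 + (4 + j)/(2*m) (W(j, m) = -7 + (j + 4)/(m + m) = -7 + (4 + j)/((2*m)) = -7 + (4 + j)*(1/(2*m)) = -7 + (4 + j)/(2*m))
B(N, h) = -7 + 8*N + N*h
(-15 + ((B(0, 8) + W(6, -2)) - 9))² = (-15 + (((-7 + 8*0 + 0*8) + (½)*(4 + 6 - 14*(-2))/(-2)) - 9))² = (-15 + (((-7 + 0 + 0) + (½)*(-½)*(4 + 6 + 28)) - 9))² = (-15 + ((-7 + (½)*(-½)*38) - 9))² = (-15 + ((-7 - 19/2) - 9))² = (-15 + (-33/2 - 9))² = (-15 - 51/2)² = (-81/2)² = 6561/4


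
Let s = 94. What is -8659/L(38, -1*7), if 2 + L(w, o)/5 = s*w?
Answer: -1237/2550 ≈ -0.48510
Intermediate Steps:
L(w, o) = -10 + 470*w (L(w, o) = -10 + 5*(94*w) = -10 + 470*w)
-8659/L(38, -1*7) = -8659/(-10 + 470*38) = -8659/(-10 + 17860) = -8659/17850 = -8659*1/17850 = -1237/2550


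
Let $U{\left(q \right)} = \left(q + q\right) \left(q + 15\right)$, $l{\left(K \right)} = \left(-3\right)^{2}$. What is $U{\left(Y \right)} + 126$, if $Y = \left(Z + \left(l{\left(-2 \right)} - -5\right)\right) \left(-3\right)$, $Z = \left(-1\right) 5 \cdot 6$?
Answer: $6174$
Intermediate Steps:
$l{\left(K \right)} = 9$
$Z = -30$ ($Z = \left(-5\right) 6 = -30$)
$Y = 48$ ($Y = \left(-30 + \left(9 - -5\right)\right) \left(-3\right) = \left(-30 + \left(9 + 5\right)\right) \left(-3\right) = \left(-30 + 14\right) \left(-3\right) = \left(-16\right) \left(-3\right) = 48$)
$U{\left(q \right)} = 2 q \left(15 + q\right)$
$U{\left(Y \right)} + 126 = 2 \cdot 48 \left(15 + 48\right) + 126 = 2 \cdot 48 \cdot 63 + 126 = 6048 + 126 = 6174$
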